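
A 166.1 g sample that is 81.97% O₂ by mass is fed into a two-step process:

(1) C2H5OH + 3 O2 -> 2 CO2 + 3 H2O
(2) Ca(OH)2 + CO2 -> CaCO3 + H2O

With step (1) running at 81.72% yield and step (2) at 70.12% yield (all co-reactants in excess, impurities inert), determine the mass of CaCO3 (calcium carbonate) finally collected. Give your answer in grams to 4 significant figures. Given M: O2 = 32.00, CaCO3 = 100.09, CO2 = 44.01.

162.7 g

Pure O2 = 166.1 × 0.8197 = 136.15 g.
n(O2) = 136.15 / 32.00 = 4.2548 mol.
Step 1 (O2:CO2 = 3:2): theoretical n(CO2) = 2.8365 mol; at 81.72% yield, n(CO2) = 2.3180 mol.
Step 2 (CO2:CaCO3 = 1:1): theoretical n(CaCO3) = 2.3180 mol, so theoretical mass = 2.3180 × 100.09 = 232.01 g.
At 70.12% yield, actual mass of CaCO3 = 232.01 × 0.7012 = 162.68 g.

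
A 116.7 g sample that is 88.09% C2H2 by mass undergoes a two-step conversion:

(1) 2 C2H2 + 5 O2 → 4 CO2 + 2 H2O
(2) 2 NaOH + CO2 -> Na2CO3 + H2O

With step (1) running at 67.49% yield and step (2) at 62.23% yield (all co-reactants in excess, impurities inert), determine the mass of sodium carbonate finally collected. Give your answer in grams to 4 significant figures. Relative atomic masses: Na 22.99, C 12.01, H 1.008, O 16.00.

351.5 g

Pure C2H2 = 116.7 × 0.8809 = 102.80 g.
M(C2H2) = 2(12.01) + 2(1.008) = 26.036 g/mol.
M(Na2CO3) = 2(22.99) + 12.01 + 3(16.00) = 105.99 g/mol.
n(C2H2) = 102.80 / 26.036 = 3.9484 mol.
Step 1 (C2H2:CO2 = 2:4): theoretical n(CO2) = 7.8968 mol; at 67.49% yield, n(CO2) = 5.3296 mol.
Step 2 (CO2:Na2CO3 = 1:1): theoretical n(Na2CO3) = 5.3296 mol, so theoretical mass = 5.3296 × 105.99 = 564.88 g.
At 62.23% yield, actual mass of Na2CO3 = 564.88 × 0.6223 = 351.53 g.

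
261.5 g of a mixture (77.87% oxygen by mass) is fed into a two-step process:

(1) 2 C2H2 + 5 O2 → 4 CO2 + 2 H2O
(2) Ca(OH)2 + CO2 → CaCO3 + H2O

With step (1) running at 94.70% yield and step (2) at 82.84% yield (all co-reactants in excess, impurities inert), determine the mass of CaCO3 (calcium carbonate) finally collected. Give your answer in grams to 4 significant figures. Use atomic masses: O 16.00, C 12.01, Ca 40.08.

399.7 g

Pure O2 = 261.5 × 0.7787 = 203.63 g.
M(O2) = 2(16.00) = 32.00 g/mol.
M(CaCO3) = 40.08 + 12.01 + 3(16.00) = 100.09 g/mol.
n(O2) = 203.63 / 32.00 = 6.3634 mol.
Step 1 (O2:CO2 = 5:4): theoretical n(CO2) = 5.0908 mol; at 94.70% yield, n(CO2) = 4.8209 mol.
Step 2 (CO2:CaCO3 = 1:1): theoretical n(CaCO3) = 4.8209 mol, so theoretical mass = 4.8209 × 100.09 = 482.53 g.
At 82.84% yield, actual mass of CaCO3 = 482.53 × 0.8284 = 399.73 g.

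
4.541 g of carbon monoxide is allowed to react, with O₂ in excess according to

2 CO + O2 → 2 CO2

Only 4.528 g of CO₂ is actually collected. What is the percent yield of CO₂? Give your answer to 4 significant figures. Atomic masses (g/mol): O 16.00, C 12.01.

63.46 %

M(CO) = 12.01 + 16.00 = 28.01 g/mol.
M(CO2) = 12.01 + 2(16.00) = 44.01 g/mol.
n(CO) = 4.5410 g / 28.01 g/mol = 0.16212 mol.
From the equation the CO:CO2 mole ratio is 2:2, so n(CO2) = 0.16212 × 2/2 = 0.16212 mol.
Mass of CO2 = 0.16212 mol × 44.01 g/mol = 7.1349 g.
This is the theoretical yield. Percent yield = 4.528 g / 7.1349 g × 100% = 63.462%.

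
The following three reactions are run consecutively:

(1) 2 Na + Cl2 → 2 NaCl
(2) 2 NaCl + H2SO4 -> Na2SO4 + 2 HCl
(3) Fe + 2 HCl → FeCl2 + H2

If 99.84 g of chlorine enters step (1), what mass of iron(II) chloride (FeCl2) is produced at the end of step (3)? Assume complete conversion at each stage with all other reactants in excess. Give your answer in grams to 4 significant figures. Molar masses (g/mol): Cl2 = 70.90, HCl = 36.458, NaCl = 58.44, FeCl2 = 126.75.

178.5 g

n(Cl2) = 99.84 / 70.90 = 1.4082 mol.
Reaction (1): Cl2→NaCl ratio 1:2 ⇒ n(NaCl) = 2.8164 mol.
Reaction (2): NaCl→HCl ratio 2:2 ⇒ n(HCl) = 2.8164 mol.
Reaction (3): HCl→FeCl2 ratio 2:1 ⇒ n(FeCl2) = 1.4082 mol.
Mass of FeCl2 = 1.4082 × 126.75 = 178.49 g.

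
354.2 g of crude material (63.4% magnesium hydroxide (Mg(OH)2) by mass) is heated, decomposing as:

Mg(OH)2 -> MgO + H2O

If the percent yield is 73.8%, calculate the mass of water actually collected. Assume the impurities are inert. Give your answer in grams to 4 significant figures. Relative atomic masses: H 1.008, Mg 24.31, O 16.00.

51.19 g

Pure Mg(OH)2 available = 354.2 g × 0.634 = 224.56 g.
M(Mg(OH)2) = 24.31 + 2(16.00) + 2(1.008) = 58.326 g/mol.
M(H2O) = 2(1.008) + 16.00 = 18.016 g/mol.
n(Mg(OH)2) = 224.56 g / 58.326 g/mol = 3.8501 mol.
From the equation the Mg(OH)2:H2O mole ratio is 1:1, so n(H2O) = 3.8501 × 1/1 = 3.8501 mol.
Mass of H2O = 3.8501 mol × 18.016 g/mol = 69.364 g.
Actual mass collected = 69.364 g × 0.738 = 51.191 g.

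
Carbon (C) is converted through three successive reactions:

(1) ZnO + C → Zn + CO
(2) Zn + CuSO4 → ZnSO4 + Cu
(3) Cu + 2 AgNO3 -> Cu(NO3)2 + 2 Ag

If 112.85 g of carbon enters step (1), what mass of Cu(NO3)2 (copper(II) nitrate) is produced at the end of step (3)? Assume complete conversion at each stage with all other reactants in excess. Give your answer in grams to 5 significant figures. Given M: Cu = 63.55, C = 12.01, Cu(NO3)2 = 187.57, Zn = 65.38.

1762.5 g

n(C) = 112.85 / 12.01 = 9.39634 mol.
Reaction (1): C→Zn ratio 1:1 ⇒ n(Zn) = 9.39634 mol.
Reaction (2): Zn→Cu ratio 1:1 ⇒ n(Cu) = 9.39634 mol.
Reaction (3): Cu→Cu(NO3)2 ratio 1:1 ⇒ n(Cu(NO3)2) = 9.39634 mol.
Mass of Cu(NO3)2 = 9.39634 × 187.57 = 1762.47 g.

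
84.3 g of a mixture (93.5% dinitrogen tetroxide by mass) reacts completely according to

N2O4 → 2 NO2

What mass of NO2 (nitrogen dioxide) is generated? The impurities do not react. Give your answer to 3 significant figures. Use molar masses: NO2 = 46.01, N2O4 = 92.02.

Mass of pure N2O4 = 84.3 g × 0.935 = 78.82 g.
n(N2O4) = 78.82 g / 92.02 g/mol = 0.8566 mol.
From the equation the N2O4:NO2 mole ratio is 1:2, so n(NO2) = 0.8566 × 2/1 = 1.713 mol.
Mass of NO2 = 1.713 mol × 46.01 g/mol = 78.82 g.

78.8 g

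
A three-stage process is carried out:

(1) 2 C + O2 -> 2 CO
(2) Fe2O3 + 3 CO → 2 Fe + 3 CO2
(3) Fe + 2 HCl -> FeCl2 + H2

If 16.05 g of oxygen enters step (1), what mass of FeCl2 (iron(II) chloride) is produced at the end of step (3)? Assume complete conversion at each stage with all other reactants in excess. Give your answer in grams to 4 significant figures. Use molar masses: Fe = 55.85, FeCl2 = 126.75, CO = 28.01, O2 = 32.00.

84.76 g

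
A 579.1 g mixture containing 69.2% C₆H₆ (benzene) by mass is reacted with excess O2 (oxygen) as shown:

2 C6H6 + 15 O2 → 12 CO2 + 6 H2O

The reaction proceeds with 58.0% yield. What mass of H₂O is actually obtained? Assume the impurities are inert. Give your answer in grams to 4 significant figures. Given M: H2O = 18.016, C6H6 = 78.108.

160.8 g

Pure C6H6 available = 579.1 g × 0.692 = 400.74 g.
n(C6H6) = 400.74 g / 78.108 g/mol = 5.1306 mol.
From the equation the C6H6:H2O mole ratio is 2:6, so n(H2O) = 5.1306 × 6/2 = 15.392 mol.
Mass of H2O = 15.392 mol × 18.016 g/mol = 277.30 g.
Actual mass collected = 277.30 g × 0.580 = 160.83 g.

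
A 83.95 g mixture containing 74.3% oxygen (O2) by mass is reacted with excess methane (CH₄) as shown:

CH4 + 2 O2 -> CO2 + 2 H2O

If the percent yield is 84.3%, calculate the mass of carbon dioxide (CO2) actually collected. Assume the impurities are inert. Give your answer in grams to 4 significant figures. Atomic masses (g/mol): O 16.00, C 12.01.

Pure O2 available = 83.95 g × 0.743 = 62.375 g.
M(O2) = 2(16.00) = 32.00 g/mol.
M(CO2) = 12.01 + 2(16.00) = 44.01 g/mol.
n(O2) = 62.375 g / 32.00 g/mol = 1.9492 mol.
From the equation the O2:CO2 mole ratio is 2:1, so n(CO2) = 1.9492 × 1/2 = 0.97461 mol.
Mass of CO2 = 0.97461 mol × 44.01 g/mol = 42.892 g.
Actual mass collected = 42.892 g × 0.843 = 36.158 g.

36.16 g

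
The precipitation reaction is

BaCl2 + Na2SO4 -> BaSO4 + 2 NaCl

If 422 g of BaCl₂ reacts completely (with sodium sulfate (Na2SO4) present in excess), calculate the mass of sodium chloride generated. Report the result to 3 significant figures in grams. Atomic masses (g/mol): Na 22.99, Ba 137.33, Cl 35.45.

M(BaCl2) = 137.33 + 2(35.45) = 208.23 g/mol.
M(NaCl) = 22.99 + 35.45 = 58.44 g/mol.
n(BaCl2) = 422.0 g / 208.23 g/mol = 2.027 mol.
From the equation the BaCl2:NaCl mole ratio is 1:2, so n(NaCl) = 2.027 × 2/1 = 4.053 mol.
Mass of NaCl = 4.053 mol × 58.44 g/mol = 236.9 g.

237 g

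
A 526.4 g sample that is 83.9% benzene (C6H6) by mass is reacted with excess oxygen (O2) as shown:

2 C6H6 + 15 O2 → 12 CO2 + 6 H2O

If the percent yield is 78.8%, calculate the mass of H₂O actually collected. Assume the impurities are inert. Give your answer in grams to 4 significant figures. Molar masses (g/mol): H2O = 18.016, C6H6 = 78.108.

240.8 g

Pure C6H6 available = 526.4 g × 0.839 = 441.65 g.
n(C6H6) = 441.65 g / 78.108 g/mol = 5.6543 mol.
From the equation the C6H6:H2O mole ratio is 2:6, so n(H2O) = 5.6543 × 6/2 = 16.963 mol.
Mass of H2O = 16.963 mol × 18.016 g/mol = 305.61 g.
Actual mass collected = 305.61 g × 0.788 = 240.82 g.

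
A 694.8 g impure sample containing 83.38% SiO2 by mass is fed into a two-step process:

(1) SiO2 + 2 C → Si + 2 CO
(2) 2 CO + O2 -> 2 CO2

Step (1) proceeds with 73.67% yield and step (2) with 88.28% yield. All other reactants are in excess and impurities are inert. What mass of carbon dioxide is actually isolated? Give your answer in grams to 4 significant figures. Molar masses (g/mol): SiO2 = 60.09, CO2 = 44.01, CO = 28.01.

551.9 g

Pure SiO2 = 694.8 × 0.8338 = 579.32 g.
n(SiO2) = 579.32 / 60.09 = 9.6409 mol.
Step 1 (SiO2:CO = 1:2): theoretical n(CO) = 19.282 mol; at 73.67% yield, n(CO) = 14.205 mol.
Step 2 (CO:CO2 = 2:2): theoretical n(CO2) = 14.205 mol, so theoretical mass = 14.205 × 44.01 = 625.16 g.
At 88.28% yield, actual mass of CO2 = 625.16 × 0.8828 = 551.89 g.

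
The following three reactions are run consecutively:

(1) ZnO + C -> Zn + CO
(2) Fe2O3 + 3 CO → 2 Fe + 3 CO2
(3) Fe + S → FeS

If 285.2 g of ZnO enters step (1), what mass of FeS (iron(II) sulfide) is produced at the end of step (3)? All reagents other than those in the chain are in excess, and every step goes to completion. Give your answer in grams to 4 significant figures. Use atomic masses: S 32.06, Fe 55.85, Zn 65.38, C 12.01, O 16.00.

205.4 g

M(ZnO) = 65.38 + 16.00 = 81.38 g/mol.
M(FeS) = 55.85 + 32.06 = 87.91 g/mol.
n(ZnO) = 285.2 / 81.38 = 3.5045 mol.
Reaction (1): ZnO→CO ratio 1:1 ⇒ n(CO) = 3.5045 mol.
Reaction (2): CO→Fe ratio 3:2 ⇒ n(Fe) = 2.3364 mol.
Reaction (3): Fe→FeS ratio 1:1 ⇒ n(FeS) = 2.3364 mol.
Mass of FeS = 2.3364 × 87.91 = 205.39 g.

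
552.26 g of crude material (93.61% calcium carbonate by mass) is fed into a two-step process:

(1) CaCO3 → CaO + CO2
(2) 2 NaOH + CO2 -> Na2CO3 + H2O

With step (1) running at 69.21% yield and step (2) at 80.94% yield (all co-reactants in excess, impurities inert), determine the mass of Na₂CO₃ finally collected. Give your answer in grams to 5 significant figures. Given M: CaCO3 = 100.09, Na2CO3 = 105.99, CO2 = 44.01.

Pure CaCO3 = 552.26 × 0.9361 = 516.971 g.
n(CaCO3) = 516.971 / 100.09 = 5.16506 mol.
Step 1 (CaCO3:CO2 = 1:1): theoretical n(CO2) = 5.16506 mol; at 69.21% yield, n(CO2) = 3.57474 mol.
Step 2 (CO2:Na2CO3 = 1:1): theoretical n(Na2CO3) = 3.57474 mol, so theoretical mass = 3.57474 × 105.99 = 378.886 g.
At 80.94% yield, actual mass of Na2CO3 = 378.886 × 0.8094 = 306.671 g.

306.67 g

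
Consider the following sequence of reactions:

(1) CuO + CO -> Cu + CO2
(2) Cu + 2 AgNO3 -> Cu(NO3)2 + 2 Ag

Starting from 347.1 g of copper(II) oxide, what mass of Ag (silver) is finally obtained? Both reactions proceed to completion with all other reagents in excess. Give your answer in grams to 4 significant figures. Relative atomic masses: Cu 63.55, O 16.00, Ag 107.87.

941.3 g

M(CuO) = 63.55 + 16.00 = 79.55 g/mol.
M(Ag) = 107.87 g/mol.
n(CuO) = 347.10 / 79.55 = 4.3633 mol.
Step 1 gives a 1:1 ratio of CuO to Cu, so n(Cu) = 4.3633 mol.
In step 2 the Cu:Ag ratio is 1:2, so n(Ag) = 8.7266 mol.
Mass of Ag = 8.7266 × 107.87 = 941.34 g.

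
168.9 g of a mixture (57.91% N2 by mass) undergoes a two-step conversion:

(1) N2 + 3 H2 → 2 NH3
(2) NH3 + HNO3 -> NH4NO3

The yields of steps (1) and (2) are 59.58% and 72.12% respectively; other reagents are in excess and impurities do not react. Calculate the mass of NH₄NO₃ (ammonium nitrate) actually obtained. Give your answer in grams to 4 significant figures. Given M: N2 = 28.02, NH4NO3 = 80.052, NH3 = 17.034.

240.1 g

Pure N2 = 168.9 × 0.5791 = 97.810 g.
n(N2) = 97.810 / 28.02 = 3.4907 mol.
Step 1 (N2:NH3 = 1:2): theoretical n(NH3) = 6.9814 mol; at 59.58% yield, n(NH3) = 4.1595 mol.
Step 2 (NH3:NH4NO3 = 1:1): theoretical n(NH4NO3) = 4.1595 mol, so theoretical mass = 4.1595 × 80.052 = 332.98 g.
At 72.12% yield, actual mass of NH4NO3 = 332.98 × 0.7212 = 240.14 g.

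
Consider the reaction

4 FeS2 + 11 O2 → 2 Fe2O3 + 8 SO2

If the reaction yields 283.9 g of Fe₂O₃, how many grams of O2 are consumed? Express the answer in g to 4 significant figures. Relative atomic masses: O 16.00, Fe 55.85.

312.9 g

M(Fe2O3) = 2(55.85) + 3(16.00) = 159.70 g/mol.
M(O2) = 2(16.00) = 32.00 g/mol.
n(Fe2O3) = 283.90 g / 159.70 g/mol = 1.7777 mol.
From the equation the Fe2O3:O2 mole ratio is 2:11, so n(O2) = 1.7777 × 11/2 = 9.7774 mol.
Mass of O2 = 9.7774 mol × 32.00 g/mol = 312.88 g.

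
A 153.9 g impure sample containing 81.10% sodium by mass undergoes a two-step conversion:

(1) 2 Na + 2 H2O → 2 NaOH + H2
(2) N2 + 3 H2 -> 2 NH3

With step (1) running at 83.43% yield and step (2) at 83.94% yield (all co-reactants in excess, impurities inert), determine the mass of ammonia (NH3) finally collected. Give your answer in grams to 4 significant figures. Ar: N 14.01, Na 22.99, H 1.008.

Pure Na = 153.9 × 0.8110 = 124.81 g.
M(Na) = 22.99 g/mol.
M(NH3) = 14.01 + 3(1.008) = 17.034 g/mol.
n(Na) = 124.81 / 22.99 = 5.4290 mol.
Step 1 (Na:H2 = 2:1): theoretical n(H2) = 2.7145 mol; at 83.43% yield, n(H2) = 2.2647 mol.
Step 2 (H2:NH3 = 3:2): theoretical n(NH3) = 1.5098 mol, so theoretical mass = 1.5098 × 17.034 = 25.718 g.
At 83.94% yield, actual mass of NH3 = 25.718 × 0.8394 = 21.588 g.

21.59 g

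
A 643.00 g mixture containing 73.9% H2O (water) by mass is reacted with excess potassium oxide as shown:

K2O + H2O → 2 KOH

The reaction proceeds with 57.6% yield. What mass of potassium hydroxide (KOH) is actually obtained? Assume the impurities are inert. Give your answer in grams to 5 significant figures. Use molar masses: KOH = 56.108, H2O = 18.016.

Pure H2O available = 643.00 g × 0.739 = 475.177 g.
n(H2O) = 475.177 g / 18.016 g/mol = 26.3753 mol.
From the equation the H2O:KOH mole ratio is 1:2, so n(KOH) = 26.3753 × 2/1 = 52.7506 mol.
Mass of KOH = 52.7506 mol × 56.108 g/mol = 2959.73 g.
Actual mass collected = 2959.73 g × 0.576 = 1704.80 g.

1704.8 g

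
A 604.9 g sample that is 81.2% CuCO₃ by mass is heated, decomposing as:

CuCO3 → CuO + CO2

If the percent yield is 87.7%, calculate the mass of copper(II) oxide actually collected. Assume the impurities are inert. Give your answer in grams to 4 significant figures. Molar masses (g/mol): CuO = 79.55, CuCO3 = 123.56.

277.3 g

Pure CuCO3 available = 604.9 g × 0.812 = 491.18 g.
n(CuCO3) = 491.18 g / 123.56 g/mol = 3.9752 mol.
From the equation the CuCO3:CuO mole ratio is 1:1, so n(CuO) = 3.9752 × 1/1 = 3.9752 mol.
Mass of CuO = 3.9752 mol × 79.55 g/mol = 316.23 g.
Actual mass collected = 316.23 g × 0.877 = 277.33 g.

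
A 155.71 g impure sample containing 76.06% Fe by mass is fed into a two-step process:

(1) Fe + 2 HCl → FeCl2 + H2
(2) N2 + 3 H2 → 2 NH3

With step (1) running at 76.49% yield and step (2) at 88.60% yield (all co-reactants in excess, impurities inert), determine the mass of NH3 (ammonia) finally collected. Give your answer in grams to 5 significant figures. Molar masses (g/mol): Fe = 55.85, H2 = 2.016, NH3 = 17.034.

16.320 g

Pure Fe = 155.71 × 0.7606 = 118.433 g.
n(Fe) = 118.433 / 55.85 = 2.12056 mol.
Step 1 (Fe:H2 = 1:1): theoretical n(H2) = 2.12056 mol; at 76.49% yield, n(H2) = 1.62201 mol.
Step 2 (H2:NH3 = 3:2): theoretical n(NH3) = 1.08134 mol, so theoretical mass = 1.08134 × 17.034 = 18.4196 g.
At 88.60% yield, actual mass of NH3 = 18.4196 × 0.8860 = 16.3197 g.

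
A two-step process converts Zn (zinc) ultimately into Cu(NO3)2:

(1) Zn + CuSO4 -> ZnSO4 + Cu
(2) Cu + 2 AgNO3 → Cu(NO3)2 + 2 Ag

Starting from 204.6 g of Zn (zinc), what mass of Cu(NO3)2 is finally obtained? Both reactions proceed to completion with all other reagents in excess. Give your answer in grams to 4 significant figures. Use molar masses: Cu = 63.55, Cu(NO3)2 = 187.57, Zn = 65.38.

587.0 g

n(Zn) = 204.60 / 65.38 = 3.1294 mol.
Step 1 gives a 1:1 ratio of Zn to Cu, so n(Cu) = 3.1294 mol.
In step 2 the Cu:Cu(NO3)2 ratio is 1:1, so n(Cu(NO3)2) = 3.1294 mol.
Mass of Cu(NO3)2 = 3.1294 × 187.57 = 586.98 g.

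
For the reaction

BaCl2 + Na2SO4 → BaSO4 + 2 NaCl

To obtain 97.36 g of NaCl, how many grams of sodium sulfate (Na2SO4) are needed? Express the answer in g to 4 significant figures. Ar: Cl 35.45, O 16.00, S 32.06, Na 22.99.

M(NaCl) = 22.99 + 35.45 = 58.44 g/mol.
M(Na2SO4) = 2(22.99) + 32.06 + 4(16.00) = 142.04 g/mol.
n(NaCl) = 97.360 g / 58.44 g/mol = 1.6660 mol.
From the equation the NaCl:Na2SO4 mole ratio is 2:1, so n(Na2SO4) = 1.6660 × 1/2 = 0.83299 mol.
Mass of Na2SO4 = 0.83299 mol × 142.04 g/mol = 118.32 g.

118.3 g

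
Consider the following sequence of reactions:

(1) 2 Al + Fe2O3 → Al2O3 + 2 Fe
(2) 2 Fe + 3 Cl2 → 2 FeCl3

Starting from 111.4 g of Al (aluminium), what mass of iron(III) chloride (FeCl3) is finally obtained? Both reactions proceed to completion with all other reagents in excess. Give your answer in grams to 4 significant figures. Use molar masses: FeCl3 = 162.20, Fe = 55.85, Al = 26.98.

669.7 g

n(Al) = 111.40 / 26.98 = 4.1290 mol.
Step 1 gives a 2:2 ratio of Al to Fe, so n(Fe) = 4.1290 mol.
In step 2 the Fe:FeCl3 ratio is 2:2, so n(FeCl3) = 4.1290 mol.
Mass of FeCl3 = 4.1290 × 162.20 = 669.72 g.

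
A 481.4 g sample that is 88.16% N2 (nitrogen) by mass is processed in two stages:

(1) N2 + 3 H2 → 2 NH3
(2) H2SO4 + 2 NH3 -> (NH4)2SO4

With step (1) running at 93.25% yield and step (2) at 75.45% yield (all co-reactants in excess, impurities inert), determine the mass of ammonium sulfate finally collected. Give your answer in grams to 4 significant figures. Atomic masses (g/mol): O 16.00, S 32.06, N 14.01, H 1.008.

1408 g

Pure N2 = 481.4 × 0.8816 = 424.40 g.
M(N2) = 2(14.01) = 28.02 g/mol.
M((NH4)2SO4) = 2(14.01) + 8(1.008) + 32.06 + 4(16.00) = 132.144 g/mol.
n(N2) = 424.40 / 28.02 = 15.146 mol.
Step 1 (N2:NH3 = 1:2): theoretical n(NH3) = 30.293 mol; at 93.25% yield, n(NH3) = 28.248 mol.
Step 2 (NH3:(NH4)2SO4 = 2:1): theoretical n((NH4)2SO4) = 14.124 mol, so theoretical mass = 14.124 × 132.144 = 1866.4 g.
At 75.45% yield, actual mass of (NH4)2SO4 = 1866.4 × 0.7545 = 1408.2 g.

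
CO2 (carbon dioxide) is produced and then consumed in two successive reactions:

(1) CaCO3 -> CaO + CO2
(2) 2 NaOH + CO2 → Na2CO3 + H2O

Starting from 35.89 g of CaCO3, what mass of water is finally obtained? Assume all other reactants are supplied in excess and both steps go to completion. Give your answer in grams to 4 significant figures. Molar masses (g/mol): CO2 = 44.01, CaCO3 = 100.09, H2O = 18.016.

6.460 g

n(CaCO3) = 35.890 / 100.09 = 0.35858 mol.
Step 1 gives a 1:1 ratio of CaCO3 to CO2, so n(CO2) = 0.35858 mol.
In step 2 the CO2:H2O ratio is 1:1, so n(H2O) = 0.35858 mol.
Mass of H2O = 0.35858 × 18.016 = 6.4601 g.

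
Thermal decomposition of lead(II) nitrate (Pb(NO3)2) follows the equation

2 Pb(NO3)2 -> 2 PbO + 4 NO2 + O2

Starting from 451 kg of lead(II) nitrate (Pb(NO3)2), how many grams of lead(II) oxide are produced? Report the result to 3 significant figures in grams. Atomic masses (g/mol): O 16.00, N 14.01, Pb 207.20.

304000 g

M(Pb(NO3)2) = 207.20 + 2(14.01) + 6(16.00) = 331.22 g/mol.
M(PbO) = 207.20 + 16.00 = 223.20 g/mol.
Convert: 451 kg = 451000 g.
n(Pb(NO3)2) = 451000 g / 331.22 g/mol = 1362 mol.
From the equation the Pb(NO3)2:PbO mole ratio is 2:2, so n(PbO) = 1362 × 2/2 = 1362 mol.
Mass of PbO = 1362 mol × 223.20 g/mol = 303900 g.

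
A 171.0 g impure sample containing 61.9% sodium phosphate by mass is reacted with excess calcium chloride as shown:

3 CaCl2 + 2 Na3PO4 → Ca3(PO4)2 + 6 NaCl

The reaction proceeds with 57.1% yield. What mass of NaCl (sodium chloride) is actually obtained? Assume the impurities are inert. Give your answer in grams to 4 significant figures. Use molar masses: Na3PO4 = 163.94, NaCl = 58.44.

Pure Na3PO4 available = 171.0 g × 0.619 = 105.85 g.
n(Na3PO4) = 105.85 g / 163.94 g/mol = 0.64566 mol.
From the equation the Na3PO4:NaCl mole ratio is 2:6, so n(NaCl) = 0.64566 × 6/2 = 1.9370 mol.
Mass of NaCl = 1.9370 mol × 58.44 g/mol = 113.20 g.
Actual mass collected = 113.20 g × 0.571 = 64.635 g.

64.64 g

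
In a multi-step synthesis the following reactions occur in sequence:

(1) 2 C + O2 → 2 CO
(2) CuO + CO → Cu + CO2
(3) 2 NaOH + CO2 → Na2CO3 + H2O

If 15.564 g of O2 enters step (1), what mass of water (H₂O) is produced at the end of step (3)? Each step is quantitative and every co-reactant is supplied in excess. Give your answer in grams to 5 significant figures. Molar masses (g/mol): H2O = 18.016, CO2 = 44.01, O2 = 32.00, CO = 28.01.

17.525 g

n(O2) = 15.564 / 32.00 = 0.486375 mol.
Reaction (1): O2→CO ratio 1:2 ⇒ n(CO) = 0.972750 mol.
Reaction (2): CO→CO2 ratio 1:1 ⇒ n(CO2) = 0.972750 mol.
Reaction (3): CO2→H2O ratio 1:1 ⇒ n(H2O) = 0.972750 mol.
Mass of H2O = 0.972750 × 18.016 = 17.5251 g.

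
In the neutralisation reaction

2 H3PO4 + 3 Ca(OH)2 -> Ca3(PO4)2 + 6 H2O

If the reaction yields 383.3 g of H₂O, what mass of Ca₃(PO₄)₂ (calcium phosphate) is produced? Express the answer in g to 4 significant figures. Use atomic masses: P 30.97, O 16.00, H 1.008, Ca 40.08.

1100 g

M(H2O) = 2(1.008) + 16.00 = 18.016 g/mol.
M(Ca3(PO4)2) = 3(40.08) + 2(30.97) + 8(16.00) = 310.18 g/mol.
n(H2O) = 383.30 g / 18.016 g/mol = 21.276 mol.
From the equation the H2O:Ca3(PO4)2 mole ratio is 6:1, so n(Ca3(PO4)2) = 21.276 × 1/6 = 3.5459 mol.
Mass of Ca3(PO4)2 = 3.5459 mol × 310.18 g/mol = 1099.9 g.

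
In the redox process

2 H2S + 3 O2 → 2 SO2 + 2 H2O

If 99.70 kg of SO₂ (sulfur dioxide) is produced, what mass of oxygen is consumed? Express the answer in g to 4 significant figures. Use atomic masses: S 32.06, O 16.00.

74700 g

M(SO2) = 32.06 + 2(16.00) = 64.06 g/mol.
M(O2) = 2(16.00) = 32.00 g/mol.
Convert: 99.70 kg = 99700 g.
n(SO2) = 99700 g / 64.06 g/mol = 1556.4 mol.
From the equation the SO2:O2 mole ratio is 2:3, so n(O2) = 1556.4 × 3/2 = 2334.5 mol.
Mass of O2 = 2334.5 mol × 32.00 g/mol = 74705 g.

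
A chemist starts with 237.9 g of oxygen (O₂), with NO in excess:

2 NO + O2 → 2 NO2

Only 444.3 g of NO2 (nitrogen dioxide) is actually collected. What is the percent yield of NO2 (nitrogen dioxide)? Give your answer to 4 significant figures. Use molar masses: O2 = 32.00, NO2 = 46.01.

64.95 %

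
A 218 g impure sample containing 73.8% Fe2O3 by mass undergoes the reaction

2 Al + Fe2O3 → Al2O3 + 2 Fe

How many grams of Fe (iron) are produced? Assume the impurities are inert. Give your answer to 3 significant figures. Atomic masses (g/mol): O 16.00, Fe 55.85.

113 g

Mass of pure Fe2O3 = 218 g × 0.738 = 160.9 g.
M(Fe2O3) = 2(55.85) + 3(16.00) = 159.70 g/mol.
M(Fe) = 55.85 g/mol.
n(Fe2O3) = 160.9 g / 159.70 g/mol = 1.007 mol.
From the equation the Fe2O3:Fe mole ratio is 1:2, so n(Fe) = 1.007 × 2/1 = 2.015 mol.
Mass of Fe = 2.015 mol × 55.85 g/mol = 112.5 g.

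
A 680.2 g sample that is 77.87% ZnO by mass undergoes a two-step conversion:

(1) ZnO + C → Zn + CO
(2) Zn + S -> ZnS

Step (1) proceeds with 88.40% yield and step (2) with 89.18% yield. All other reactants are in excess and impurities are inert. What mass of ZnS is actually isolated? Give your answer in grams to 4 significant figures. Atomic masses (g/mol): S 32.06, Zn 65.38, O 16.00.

Pure ZnO = 680.2 × 0.7787 = 529.67 g.
M(ZnO) = 65.38 + 16.00 = 81.38 g/mol.
M(ZnS) = 65.38 + 32.06 = 97.44 g/mol.
n(ZnO) = 529.67 / 81.38 = 6.5086 mol.
Step 1 (ZnO:Zn = 1:1): theoretical n(Zn) = 6.5086 mol; at 88.40% yield, n(Zn) = 5.7536 mol.
Step 2 (Zn:ZnS = 1:1): theoretical n(ZnS) = 5.7536 mol, so theoretical mass = 5.7536 × 97.44 = 560.63 g.
At 89.18% yield, actual mass of ZnS = 560.63 × 0.8918 = 499.97 g.

500.0 g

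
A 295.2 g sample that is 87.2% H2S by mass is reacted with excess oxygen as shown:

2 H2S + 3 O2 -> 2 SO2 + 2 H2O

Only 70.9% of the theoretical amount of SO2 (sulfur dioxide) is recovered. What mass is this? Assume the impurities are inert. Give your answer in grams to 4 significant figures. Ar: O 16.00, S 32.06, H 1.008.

Pure H2S available = 295.2 g × 0.872 = 257.41 g.
M(H2S) = 2(1.008) + 32.06 = 34.076 g/mol.
M(SO2) = 32.06 + 2(16.00) = 64.06 g/mol.
n(H2S) = 257.41 g / 34.076 g/mol = 7.5541 mol.
From the equation the H2S:SO2 mole ratio is 2:2, so n(SO2) = 7.5541 × 2/2 = 7.5541 mol.
Mass of SO2 = 7.5541 mol × 64.06 g/mol = 483.92 g.
Actual mass collected = 483.92 g × 0.709 = 343.10 g.

343.1 g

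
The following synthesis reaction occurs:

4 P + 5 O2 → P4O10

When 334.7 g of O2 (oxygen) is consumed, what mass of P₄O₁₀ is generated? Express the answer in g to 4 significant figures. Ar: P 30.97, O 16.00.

M(O2) = 2(16.00) = 32.00 g/mol.
M(P4O10) = 4(30.97) + 10(16.00) = 283.88 g/mol.
n(O2) = 334.70 g / 32.00 g/mol = 10.459 mol.
From the equation the O2:P4O10 mole ratio is 5:1, so n(P4O10) = 10.459 × 1/5 = 2.0919 mol.
Mass of P4O10 = 2.0919 mol × 283.88 g/mol = 593.84 g.

593.8 g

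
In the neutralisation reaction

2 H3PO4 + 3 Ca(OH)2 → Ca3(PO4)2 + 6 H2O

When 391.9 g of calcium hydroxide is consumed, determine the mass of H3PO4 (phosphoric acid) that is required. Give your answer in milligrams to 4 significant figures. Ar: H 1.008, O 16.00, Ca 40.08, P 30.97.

345500 mg

M(Ca(OH)2) = 40.08 + 2(16.00) + 2(1.008) = 74.096 g/mol.
M(H3PO4) = 3(1.008) + 30.97 + 4(16.00) = 97.994 g/mol.
n(Ca(OH)2) = 391.90 g / 74.096 g/mol = 5.2891 mol.
From the equation the Ca(OH)2:H3PO4 mole ratio is 3:2, so n(H3PO4) = 5.2891 × 2/3 = 3.5261 mol.
Mass of H3PO4 = 3.5261 mol × 97.994 g/mol = 345.53 g.
Converting to mg: 345.53 g = 345500 mg.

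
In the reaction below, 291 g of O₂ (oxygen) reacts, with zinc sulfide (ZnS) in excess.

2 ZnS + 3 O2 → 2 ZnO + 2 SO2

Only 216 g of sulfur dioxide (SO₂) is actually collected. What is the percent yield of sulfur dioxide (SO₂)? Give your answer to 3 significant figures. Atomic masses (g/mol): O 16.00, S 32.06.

55.6 %

M(O2) = 2(16.00) = 32.00 g/mol.
M(SO2) = 32.06 + 2(16.00) = 64.06 g/mol.
n(O2) = 291.0 g / 32.00 g/mol = 9.094 mol.
From the equation the O2:SO2 mole ratio is 3:2, so n(SO2) = 9.094 × 2/3 = 6.062 mol.
Mass of SO2 = 6.062 mol × 64.06 g/mol = 388.4 g.
This is the theoretical yield. Percent yield = 216 g / 388.4 g × 100% = 55.62%.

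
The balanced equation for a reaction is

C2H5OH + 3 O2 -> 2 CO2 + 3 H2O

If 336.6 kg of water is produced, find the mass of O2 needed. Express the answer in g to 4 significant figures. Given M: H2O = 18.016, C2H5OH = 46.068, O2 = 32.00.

Convert: 336.6 kg = 336600 g.
n(H2O) = 336600 g / 18.016 g/mol = 18683 mol.
From the equation the H2O:O2 mole ratio is 3:3, so n(O2) = 18683 × 3/3 = 18683 mol.
Mass of O2 = 18683 mol × 32.00 g/mol = 597870 g.

597900 g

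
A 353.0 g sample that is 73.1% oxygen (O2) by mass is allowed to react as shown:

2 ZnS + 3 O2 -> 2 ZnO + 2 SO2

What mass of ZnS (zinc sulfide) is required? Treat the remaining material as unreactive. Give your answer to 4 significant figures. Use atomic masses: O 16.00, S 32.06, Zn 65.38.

523.8 g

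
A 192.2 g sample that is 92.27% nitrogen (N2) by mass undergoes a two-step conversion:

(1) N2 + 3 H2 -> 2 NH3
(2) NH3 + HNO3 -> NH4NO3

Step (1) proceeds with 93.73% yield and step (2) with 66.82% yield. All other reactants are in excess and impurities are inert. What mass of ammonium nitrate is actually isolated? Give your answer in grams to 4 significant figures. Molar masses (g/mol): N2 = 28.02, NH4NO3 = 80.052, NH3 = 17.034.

634.6 g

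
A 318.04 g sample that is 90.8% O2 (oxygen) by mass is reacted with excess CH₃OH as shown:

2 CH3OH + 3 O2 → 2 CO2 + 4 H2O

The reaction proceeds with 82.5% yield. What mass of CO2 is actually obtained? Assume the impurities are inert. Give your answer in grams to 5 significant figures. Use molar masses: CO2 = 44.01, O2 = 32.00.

Pure O2 available = 318.04 g × 0.908 = 288.780 g.
n(O2) = 288.780 g / 32.00 g/mol = 9.02439 mol.
From the equation the O2:CO2 mole ratio is 3:2, so n(CO2) = 9.02439 × 2/3 = 6.01626 mol.
Mass of CO2 = 6.01626 mol × 44.01 g/mol = 264.775 g.
Actual mass collected = 264.775 g × 0.825 = 218.440 g.

218.44 g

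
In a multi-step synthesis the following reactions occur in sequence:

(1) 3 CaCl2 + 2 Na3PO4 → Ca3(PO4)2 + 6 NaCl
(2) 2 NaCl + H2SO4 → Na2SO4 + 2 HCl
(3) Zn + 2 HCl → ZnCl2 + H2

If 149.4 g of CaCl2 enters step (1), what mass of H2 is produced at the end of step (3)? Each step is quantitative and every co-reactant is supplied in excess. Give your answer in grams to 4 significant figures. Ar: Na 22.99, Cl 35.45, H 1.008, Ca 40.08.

2.714 g

M(CaCl2) = 40.08 + 2(35.45) = 110.98 g/mol.
M(H2) = 2(1.008) = 2.016 g/mol.
n(CaCl2) = 149.4 / 110.98 = 1.3462 mol.
Reaction (1): CaCl2→NaCl ratio 3:6 ⇒ n(NaCl) = 2.6924 mol.
Reaction (2): NaCl→HCl ratio 2:2 ⇒ n(HCl) = 2.6924 mol.
Reaction (3): HCl→H2 ratio 2:1 ⇒ n(H2) = 1.3462 mol.
Mass of H2 = 1.3462 × 2.016 = 2.7139 g.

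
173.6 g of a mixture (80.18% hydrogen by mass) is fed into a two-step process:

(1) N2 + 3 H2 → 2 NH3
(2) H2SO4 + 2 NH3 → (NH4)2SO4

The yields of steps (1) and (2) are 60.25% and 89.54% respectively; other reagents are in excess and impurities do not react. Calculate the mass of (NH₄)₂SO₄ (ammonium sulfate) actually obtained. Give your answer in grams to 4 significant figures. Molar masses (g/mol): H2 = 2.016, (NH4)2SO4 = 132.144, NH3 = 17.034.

1641 g

Pure H2 = 173.6 × 0.8018 = 139.19 g.
n(H2) = 139.19 / 2.016 = 69.044 mol.
Step 1 (H2:NH3 = 3:2): theoretical n(NH3) = 46.029 mol; at 60.25% yield, n(NH3) = 27.733 mol.
Step 2 (NH3:(NH4)2SO4 = 2:1): theoretical n((NH4)2SO4) = 13.866 mol, so theoretical mass = 13.866 × 132.144 = 1832.4 g.
At 89.54% yield, actual mass of (NH4)2SO4 = 1832.4 × 0.8954 = 1640.7 g.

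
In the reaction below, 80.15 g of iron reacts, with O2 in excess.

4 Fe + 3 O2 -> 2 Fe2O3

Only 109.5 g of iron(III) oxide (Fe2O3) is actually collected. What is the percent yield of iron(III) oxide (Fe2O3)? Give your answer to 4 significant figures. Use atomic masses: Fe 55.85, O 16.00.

95.56 %

M(Fe) = 55.85 g/mol.
M(Fe2O3) = 2(55.85) + 3(16.00) = 159.70 g/mol.
n(Fe) = 80.150 g / 55.85 g/mol = 1.4351 mol.
From the equation the Fe:Fe2O3 mole ratio is 4:2, so n(Fe2O3) = 1.4351 × 2/4 = 0.71755 mol.
Mass of Fe2O3 = 0.71755 mol × 159.70 g/mol = 114.59 g.
This is the theoretical yield. Percent yield = 109.5 g / 114.59 g × 100% = 95.556%.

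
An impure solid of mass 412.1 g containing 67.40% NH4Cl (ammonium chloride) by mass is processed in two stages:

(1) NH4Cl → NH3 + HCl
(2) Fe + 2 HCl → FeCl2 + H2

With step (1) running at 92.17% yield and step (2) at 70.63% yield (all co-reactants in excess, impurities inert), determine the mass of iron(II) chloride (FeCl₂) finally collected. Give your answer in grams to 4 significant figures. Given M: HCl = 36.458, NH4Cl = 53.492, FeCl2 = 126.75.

Pure NH4Cl = 412.1 × 0.6740 = 277.76 g.
n(NH4Cl) = 277.76 / 53.492 = 5.1925 mol.
Step 1 (NH4Cl:HCl = 1:1): theoretical n(HCl) = 5.1925 mol; at 92.17% yield, n(HCl) = 4.7859 mol.
Step 2 (HCl:FeCl2 = 2:1): theoretical n(FeCl2) = 2.3929 mol, so theoretical mass = 2.3929 × 126.75 = 303.31 g.
At 70.63% yield, actual mass of FeCl2 = 303.31 × 0.7063 = 214.23 g.

214.2 g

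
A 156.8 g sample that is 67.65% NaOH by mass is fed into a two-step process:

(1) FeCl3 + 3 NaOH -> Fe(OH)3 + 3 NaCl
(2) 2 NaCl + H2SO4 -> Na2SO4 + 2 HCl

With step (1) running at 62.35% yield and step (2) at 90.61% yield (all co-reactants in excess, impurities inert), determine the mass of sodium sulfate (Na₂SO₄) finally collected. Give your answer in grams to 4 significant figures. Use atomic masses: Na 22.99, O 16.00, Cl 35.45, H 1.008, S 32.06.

106.4 g

Pure NaOH = 156.8 × 0.6765 = 106.08 g.
M(NaOH) = 22.99 + 16.00 + 1.008 = 39.998 g/mol.
M(Na2SO4) = 2(22.99) + 32.06 + 4(16.00) = 142.04 g/mol.
n(NaOH) = 106.08 / 39.998 = 2.6520 mol.
Step 1 (NaOH:NaCl = 3:3): theoretical n(NaCl) = 2.6520 mol; at 62.35% yield, n(NaCl) = 1.6535 mol.
Step 2 (NaCl:Na2SO4 = 2:1): theoretical n(Na2SO4) = 0.82676 mol, so theoretical mass = 0.82676 × 142.04 = 117.43 g.
At 90.61% yield, actual mass of Na2SO4 = 117.43 × 0.9061 = 106.41 g.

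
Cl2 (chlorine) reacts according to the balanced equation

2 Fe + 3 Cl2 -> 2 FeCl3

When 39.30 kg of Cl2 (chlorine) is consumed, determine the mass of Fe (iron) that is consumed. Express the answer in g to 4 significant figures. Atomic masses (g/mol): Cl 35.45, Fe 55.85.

20640 g

M(Cl2) = 2(35.45) = 70.90 g/mol.
M(Fe) = 55.85 g/mol.
Convert: 39.30 kg = 39300 g.
n(Cl2) = 39300 g / 70.90 g/mol = 554.30 mol.
From the equation the Cl2:Fe mole ratio is 3:2, so n(Fe) = 554.30 × 2/3 = 369.53 mol.
Mass of Fe = 369.53 mol × 55.85 g/mol = 20639 g.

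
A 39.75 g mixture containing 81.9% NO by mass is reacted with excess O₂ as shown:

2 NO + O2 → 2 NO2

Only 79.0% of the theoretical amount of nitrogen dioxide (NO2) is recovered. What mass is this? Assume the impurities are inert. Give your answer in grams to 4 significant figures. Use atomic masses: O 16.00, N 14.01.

39.43 g

Pure NO available = 39.75 g × 0.819 = 32.555 g.
M(NO) = 14.01 + 16.00 = 30.01 g/mol.
M(NO2) = 14.01 + 2(16.00) = 46.01 g/mol.
n(NO) = 32.555 g / 30.01 g/mol = 1.0848 mol.
From the equation the NO:NO2 mole ratio is 2:2, so n(NO2) = 1.0848 × 2/2 = 1.0848 mol.
Mass of NO2 = 1.0848 mol × 46.01 g/mol = 49.912 g.
Actual mass collected = 49.912 g × 0.790 = 39.431 g.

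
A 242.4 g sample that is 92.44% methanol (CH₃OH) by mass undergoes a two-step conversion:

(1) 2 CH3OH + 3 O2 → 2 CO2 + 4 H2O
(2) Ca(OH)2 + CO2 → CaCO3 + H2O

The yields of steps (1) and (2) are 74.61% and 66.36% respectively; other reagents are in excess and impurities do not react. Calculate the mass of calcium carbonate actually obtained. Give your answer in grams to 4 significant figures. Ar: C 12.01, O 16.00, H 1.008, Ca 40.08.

Pure CH3OH = 242.4 × 0.9244 = 224.07 g.
M(CH3OH) = 12.01 + 4(1.008) + 16.00 = 32.042 g/mol.
M(CaCO3) = 40.08 + 12.01 + 3(16.00) = 100.09 g/mol.
n(CH3OH) = 224.07 / 32.042 = 6.9932 mol.
Step 1 (CH3OH:CO2 = 2:2): theoretical n(CO2) = 6.9932 mol; at 74.61% yield, n(CO2) = 5.2176 mol.
Step 2 (CO2:CaCO3 = 1:1): theoretical n(CaCO3) = 5.2176 mol, so theoretical mass = 5.2176 × 100.09 = 522.23 g.
At 66.36% yield, actual mass of CaCO3 = 522.23 × 0.6636 = 346.55 g.

346.6 g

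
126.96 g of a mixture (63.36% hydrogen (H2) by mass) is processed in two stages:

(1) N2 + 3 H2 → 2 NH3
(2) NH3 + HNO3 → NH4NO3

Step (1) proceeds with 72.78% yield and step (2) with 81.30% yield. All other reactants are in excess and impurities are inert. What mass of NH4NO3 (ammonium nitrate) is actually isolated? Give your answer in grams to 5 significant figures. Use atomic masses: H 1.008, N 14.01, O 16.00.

1260.0 g

Pure H2 = 126.96 × 0.6336 = 80.4419 g.
M(H2) = 2(1.008) = 2.016 g/mol.
M(NH4NO3) = 2(14.01) + 4(1.008) + 3(16.00) = 80.052 g/mol.
n(H2) = 80.4419 / 2.016 = 39.9017 mol.
Step 1 (H2:NH3 = 3:2): theoretical n(NH3) = 26.6011 mol; at 72.78% yield, n(NH3) = 19.3603 mol.
Step 2 (NH3:NH4NO3 = 1:1): theoretical n(NH4NO3) = 19.3603 mol, so theoretical mass = 19.3603 × 80.052 = 1549.83 g.
At 81.30% yield, actual mass of NH4NO3 = 1549.83 × 0.8130 = 1260.01 g.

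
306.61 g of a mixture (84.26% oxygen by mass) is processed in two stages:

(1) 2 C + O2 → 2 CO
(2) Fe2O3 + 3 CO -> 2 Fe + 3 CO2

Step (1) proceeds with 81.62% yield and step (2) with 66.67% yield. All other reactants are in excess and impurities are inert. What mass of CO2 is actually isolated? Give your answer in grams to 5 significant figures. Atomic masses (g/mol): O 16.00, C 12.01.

386.69 g

Pure O2 = 306.61 × 0.8426 = 258.350 g.
M(O2) = 2(16.00) = 32.00 g/mol.
M(CO2) = 12.01 + 2(16.00) = 44.01 g/mol.
n(O2) = 258.350 / 32.00 = 8.07342 mol.
Step 1 (O2:CO = 1:2): theoretical n(CO) = 16.1468 mol; at 81.62% yield, n(CO) = 13.1791 mol.
Step 2 (CO:CO2 = 3:3): theoretical n(CO2) = 13.1791 mol, so theoretical mass = 13.1791 × 44.01 = 580.010 g.
At 66.67% yield, actual mass of CO2 = 580.010 × 0.6667 = 386.693 g.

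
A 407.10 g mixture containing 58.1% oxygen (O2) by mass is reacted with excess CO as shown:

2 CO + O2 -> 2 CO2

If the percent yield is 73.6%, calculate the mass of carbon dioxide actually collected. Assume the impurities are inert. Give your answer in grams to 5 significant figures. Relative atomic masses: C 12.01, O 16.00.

478.84 g

Pure O2 available = 407.10 g × 0.581 = 236.525 g.
M(O2) = 2(16.00) = 32.00 g/mol.
M(CO2) = 12.01 + 2(16.00) = 44.01 g/mol.
n(O2) = 236.525 g / 32.00 g/mol = 7.39141 mol.
From the equation the O2:CO2 mole ratio is 1:2, so n(CO2) = 7.39141 × 2/1 = 14.7828 mol.
Mass of CO2 = 14.7828 mol × 44.01 g/mol = 650.592 g.
Actual mass collected = 650.592 g × 0.736 = 478.836 g.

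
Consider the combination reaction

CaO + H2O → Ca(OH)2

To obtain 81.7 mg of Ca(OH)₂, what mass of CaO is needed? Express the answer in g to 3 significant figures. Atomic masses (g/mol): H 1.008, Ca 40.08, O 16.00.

0.0618 g

M(Ca(OH)2) = 40.08 + 2(16.00) + 2(1.008) = 74.096 g/mol.
M(CaO) = 40.08 + 16.00 = 56.08 g/mol.
Convert: 81.7 mg = 0.08170 g.
n(Ca(OH)2) = 0.08170 g / 74.096 g/mol = 0.001103 mol.
From the equation the Ca(OH)2:CaO mole ratio is 1:1, so n(CaO) = 0.001103 × 1/1 = 0.001103 mol.
Mass of CaO = 0.001103 mol × 56.08 g/mol = 0.06184 g.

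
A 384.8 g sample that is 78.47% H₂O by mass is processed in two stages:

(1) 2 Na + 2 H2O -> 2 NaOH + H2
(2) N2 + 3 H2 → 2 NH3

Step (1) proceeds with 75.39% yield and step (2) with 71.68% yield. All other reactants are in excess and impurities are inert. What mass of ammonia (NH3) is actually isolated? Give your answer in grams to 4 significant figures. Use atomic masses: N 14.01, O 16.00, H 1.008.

Pure H2O = 384.8 × 0.7847 = 301.95 g.
M(H2O) = 2(1.008) + 16.00 = 18.016 g/mol.
M(NH3) = 14.01 + 3(1.008) = 17.034 g/mol.
n(H2O) = 301.95 / 18.016 = 16.760 mol.
Step 1 (H2O:H2 = 2:1): theoretical n(H2) = 8.3801 mol; at 75.39% yield, n(H2) = 6.3178 mol.
Step 2 (H2:NH3 = 3:2): theoretical n(NH3) = 4.2118 mol, so theoretical mass = 4.2118 × 17.034 = 71.745 g.
At 71.68% yield, actual mass of NH3 = 71.745 × 0.7168 = 51.427 g.

51.43 g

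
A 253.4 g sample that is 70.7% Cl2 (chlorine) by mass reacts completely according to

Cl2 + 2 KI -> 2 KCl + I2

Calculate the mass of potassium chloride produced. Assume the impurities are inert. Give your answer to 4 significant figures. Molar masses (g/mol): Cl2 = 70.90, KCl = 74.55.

376.8 g

Mass of pure Cl2 = 253.4 g × 0.707 = 179.15 g.
n(Cl2) = 179.15 g / 70.90 g/mol = 2.5269 mol.
From the equation the Cl2:KCl mole ratio is 1:2, so n(KCl) = 2.5269 × 2/1 = 5.0537 mol.
Mass of KCl = 5.0537 mol × 74.55 g/mol = 376.75 g.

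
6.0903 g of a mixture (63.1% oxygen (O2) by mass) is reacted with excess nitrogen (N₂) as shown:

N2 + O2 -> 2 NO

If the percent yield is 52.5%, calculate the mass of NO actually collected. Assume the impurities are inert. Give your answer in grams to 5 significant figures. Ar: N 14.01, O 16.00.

3.7842 g

Pure O2 available = 6.0903 g × 0.631 = 3.84298 g.
M(O2) = 2(16.00) = 32.00 g/mol.
M(NO) = 14.01 + 16.00 = 30.01 g/mol.
n(O2) = 3.84298 g / 32.00 g/mol = 0.120093 mol.
From the equation the O2:NO mole ratio is 1:2, so n(NO) = 0.120093 × 2/1 = 0.240186 mol.
Mass of NO = 0.240186 mol × 30.01 g/mol = 7.20799 g.
Actual mass collected = 7.20799 g × 0.525 = 3.78419 g.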